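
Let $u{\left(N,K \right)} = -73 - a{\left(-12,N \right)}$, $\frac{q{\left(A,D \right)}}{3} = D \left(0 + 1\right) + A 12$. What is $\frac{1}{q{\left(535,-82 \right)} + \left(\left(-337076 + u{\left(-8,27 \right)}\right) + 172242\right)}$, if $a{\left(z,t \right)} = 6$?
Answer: $- \frac{1}{145899} \approx -6.8541 \cdot 10^{-6}$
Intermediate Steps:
$q{\left(A,D \right)} = 3 D + 36 A$ ($q{\left(A,D \right)} = 3 \left(D \left(0 + 1\right) + A 12\right) = 3 \left(D 1 + 12 A\right) = 3 \left(D + 12 A\right) = 3 D + 36 A$)
$u{\left(N,K \right)} = -79$ ($u{\left(N,K \right)} = -73 - 6 = -79$)
$\frac{1}{q{\left(535,-82 \right)} + \left(\left(-337076 + u{\left(-8,27 \right)}\right) + 172242\right)} = \frac{1}{\left(3 \left(-82\right) + 36 \cdot 535\right) + \left(\left(-337076 - 79\right) + 172242\right)} = \frac{1}{\left(-246 + 19260\right) + \left(-337155 + 172242\right)} = \frac{1}{19014 - 164913} = \frac{1}{-145899} = - \frac{1}{145899}$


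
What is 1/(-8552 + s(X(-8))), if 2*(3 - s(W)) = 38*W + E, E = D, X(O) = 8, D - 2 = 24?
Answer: -1/8714 ≈ -0.00011476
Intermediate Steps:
D = 26 (D = 2 + 24 = 26)
E = 26
s(W) = -10 - 19*W (s(W) = 3 - (38*W + 26)/2 = 3 - (26 + 38*W)/2 = 3 + (-13 - 19*W) = -10 - 19*W)
1/(-8552 + s(X(-8))) = 1/(-8552 + (-10 - 19*8)) = 1/(-8552 + (-10 - 152)) = 1/(-8552 - 162) = 1/(-8714) = -1/8714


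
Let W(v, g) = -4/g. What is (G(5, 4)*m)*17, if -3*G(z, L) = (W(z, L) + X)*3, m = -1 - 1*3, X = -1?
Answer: -136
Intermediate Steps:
m = -4 (m = -1 - 3 = -4)
G(z, L) = 1 + 4/L (G(z, L) = -(-4/L - 1)*3/3 = -(-1 - 4/L)*3/3 = -(-3 - 12/L)/3 = 1 + 4/L)
(G(5, 4)*m)*17 = (((4 + 4)/4)*(-4))*17 = (((1/4)*8)*(-4))*17 = (2*(-4))*17 = -8*17 = -136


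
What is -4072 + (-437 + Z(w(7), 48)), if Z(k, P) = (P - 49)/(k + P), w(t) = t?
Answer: -247996/55 ≈ -4509.0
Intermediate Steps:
Z(k, P) = (-49 + P)/(P + k)
-4072 + (-437 + Z(w(7), 48)) = -4072 + (-437 + (-49 + 48)/(48 + 7)) = -4072 + (-437 - 1/55) = -4072 - 24036/55 = -247996/55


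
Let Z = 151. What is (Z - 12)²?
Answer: 19321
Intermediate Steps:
(Z - 12)² = (151 - 12)² = 139² = 19321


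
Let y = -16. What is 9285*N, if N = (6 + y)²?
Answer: 928500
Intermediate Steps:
N = 100 (N = (6 - 16)² = (-10)² = 100)
9285*N = 9285*100 = 928500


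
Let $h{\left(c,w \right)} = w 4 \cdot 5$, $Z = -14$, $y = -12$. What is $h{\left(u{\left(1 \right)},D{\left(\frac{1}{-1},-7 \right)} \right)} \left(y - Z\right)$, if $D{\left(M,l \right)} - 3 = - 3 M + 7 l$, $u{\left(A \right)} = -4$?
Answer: $-1720$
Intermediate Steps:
$D{\left(M,l \right)} = 3 - 3 M + 7 l$ ($D{\left(M,l \right)} = 3 - \left(- 7 l + 3 M\right) = 3 - 3 M + 7 l$)
$h{\left(c,w \right)} = 20 w$ ($h{\left(c,w \right)} = 4 w 5 = 20 w$)
$h{\left(u{\left(1 \right)},D{\left(\frac{1}{-1},-7 \right)} \right)} \left(y - Z\right) = 20 \left(3 - \frac{3}{-1} + 7 \left(-7\right)\right) \left(-12 - -14\right) = 20 \left(3 - -3 - 49\right) \left(-12 + 14\right) = 20 \left(3 + 3 - 49\right) 2 = 20 \left(-43\right) 2 = \left(-860\right) 2 = -1720$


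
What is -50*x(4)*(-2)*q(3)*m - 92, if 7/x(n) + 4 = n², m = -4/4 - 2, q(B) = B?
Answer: -617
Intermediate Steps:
m = -3 (m = (¼)*(-4) - 2 = -1 - 2 = -3)
x(n) = 7/(-4 + n²)
-50*x(4)*(-2)*q(3)*m - 92 = -50*(7/(-4 + 4²))*(-2)*3*(-3) - 92 = -50*(7/(-4 + 16))*(-2)*(-9) - 92 = -50*(7/12)*(-2)*(-9) - 92 = -(-175)*(-9)/3 - 92 = -50*21/2 - 92 = -525 - 92 = -617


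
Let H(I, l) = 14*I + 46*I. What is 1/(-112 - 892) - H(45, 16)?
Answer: -2710801/1004 ≈ -2700.0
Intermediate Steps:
H(I, l) = 60*I
1/(-112 - 892) - H(45, 16) = 1/(-112 - 892) - 60*45 = 1/(-1004) - 1*2700 = -1/1004 - 2700 = -2710801/1004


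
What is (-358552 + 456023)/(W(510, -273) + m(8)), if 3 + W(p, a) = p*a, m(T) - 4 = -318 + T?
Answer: -97471/139539 ≈ -0.69852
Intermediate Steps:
m(T) = -314 + T (m(T) = 4 + (-318 + T) = -314 + T)
W(p, a) = -3 + a*p (W(p, a) = -3 + p*a = -3 + a*p)
(-358552 + 456023)/(W(510, -273) + m(8)) = (-358552 + 456023)/((-3 - 273*510) + (-314 + 8)) = 97471/((-3 - 139230) - 306) = 97471/(-139233 - 306) = 97471/(-139539) = 97471*(-1/139539) = -97471/139539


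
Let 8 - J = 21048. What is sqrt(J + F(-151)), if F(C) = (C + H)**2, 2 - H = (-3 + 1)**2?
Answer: sqrt(2369) ≈ 48.672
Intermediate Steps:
J = -21040 (J = 8 - 1*21048 = 8 - 21048 = -21040)
H = -2 (H = 2 - (-3 + 1)**2 = 2 - 1*(-2)**2 = 2 - 1*4 = 2 - 4 = -2)
F(C) = (-2 + C)**2 (F(C) = (C - 2)**2 = (-2 + C)**2)
sqrt(J + F(-151)) = sqrt(-21040 + (-2 - 151)**2) = sqrt(-21040 + (-153)**2) = sqrt(-21040 + 23409) = sqrt(2369)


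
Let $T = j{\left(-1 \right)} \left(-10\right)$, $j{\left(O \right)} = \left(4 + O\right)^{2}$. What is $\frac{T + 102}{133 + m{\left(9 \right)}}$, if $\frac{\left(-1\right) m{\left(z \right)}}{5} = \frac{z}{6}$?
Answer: $\frac{24}{251} \approx 0.095618$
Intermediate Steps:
$m{\left(z \right)} = - \frac{5 z}{6}$ ($m{\left(z \right)} = - 5 \frac{z}{6} = - \frac{5 z}{6}$)
$T = -90$ ($T = \left(4 - 1\right)^{2} \left(-10\right) = 3^{2} \left(-10\right) = 9 \left(-10\right) = -90$)
$\frac{T + 102}{133 + m{\left(9 \right)}} = \frac{-90 + 102}{133 - \frac{15}{2}} = \frac{1}{133 - \frac{15}{2}} \cdot 12 = \frac{1}{\frac{251}{2}} \cdot 12 = \frac{2}{251} \cdot 12 = \frac{24}{251}$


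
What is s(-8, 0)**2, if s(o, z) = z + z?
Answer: 0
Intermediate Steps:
s(o, z) = 2*z
s(-8, 0)**2 = (2*0)**2 = 0**2 = 0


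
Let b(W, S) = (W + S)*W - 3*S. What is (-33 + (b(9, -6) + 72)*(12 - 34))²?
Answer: 6796449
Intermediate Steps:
b(W, S) = -3*S + W*(S + W) (b(W, S) = (S + W)*W - 3*S = W*(S + W) - 3*S = -3*S + W*(S + W))
(-33 + (b(9, -6) + 72)*(12 - 34))² = (-33 + ((9² - 3*(-6) - 6*9) + 72)*(12 - 34))² = (-33 + ((81 + 18 - 54) + 72)*(-22))² = (-33 + (45 + 72)*(-22))² = (-33 + 117*(-22))² = (-33 - 2574)² = (-2607)² = 6796449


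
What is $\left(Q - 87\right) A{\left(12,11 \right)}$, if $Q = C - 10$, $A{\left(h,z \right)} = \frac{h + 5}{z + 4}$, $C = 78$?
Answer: $- \frac{323}{15} \approx -21.533$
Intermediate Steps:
$A{\left(h,z \right)} = \frac{5 + h}{4 + z}$
$Q = 68$ ($Q = 78 - 10 = 68$)
$\left(Q - 87\right) A{\left(12,11 \right)} = \left(68 - 87\right) \frac{5 + 12}{4 + 11} = - 19 \cdot \frac{1}{15} \cdot 17 = \left(-19\right) \frac{17}{15} = - \frac{323}{15}$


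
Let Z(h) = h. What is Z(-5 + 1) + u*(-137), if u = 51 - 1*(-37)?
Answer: -12060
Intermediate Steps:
u = 88 (u = 51 + 37 = 88)
Z(-5 + 1) + u*(-137) = (-5 + 1) + 88*(-137) = -4 - 12056 = -12060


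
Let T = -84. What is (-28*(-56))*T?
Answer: -131712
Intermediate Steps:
(-28*(-56))*T = -28*(-56)*(-84) = 1568*(-84) = -131712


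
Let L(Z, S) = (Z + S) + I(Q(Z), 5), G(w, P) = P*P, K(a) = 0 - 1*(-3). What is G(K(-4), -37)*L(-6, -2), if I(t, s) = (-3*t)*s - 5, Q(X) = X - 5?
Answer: 208088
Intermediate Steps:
Q(X) = -5 + X
K(a) = 3 (K(a) = 0 + 3 = 3)
I(t, s) = -5 - 3*s*t (I(t, s) = -3*s*t - 5 = -5 - 3*s*t)
G(w, P) = P**2
L(Z, S) = 70 + S - 14*Z (L(Z, S) = (Z + S) + (-5 - 3*5*(-5 + Z)) = (S + Z) + (-5 + (75 - 15*Z)) = (S + Z) + (70 - 15*Z) = 70 + S - 14*Z)
G(K(-4), -37)*L(-6, -2) = (-37)**2*(70 - 2 - 14*(-6)) = 1369*(70 - 2 + 84) = 1369*152 = 208088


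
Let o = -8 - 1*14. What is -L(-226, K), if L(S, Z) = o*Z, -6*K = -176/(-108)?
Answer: -484/81 ≈ -5.9753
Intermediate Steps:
K = -22/81 (K = -(-88)/(3*(-108)) = -(-88)*(-1)/(3*108) = -⅙*44/27 = -22/81 ≈ -0.27161)
o = -22 (o = -8 - 14 = -22)
L(S, Z) = -22*Z
-L(-226, K) = -(-22)*(-22)/81 = -1*484/81 = -484/81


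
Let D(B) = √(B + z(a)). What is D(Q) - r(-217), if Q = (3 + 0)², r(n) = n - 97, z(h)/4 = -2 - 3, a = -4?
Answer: 314 + I*√11 ≈ 314.0 + 3.3166*I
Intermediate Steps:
z(h) = -20 (z(h) = 4*(-2 - 3) = 4*(-5) = -20)
r(n) = -97 + n
Q = 9 (Q = 3² = 9)
D(B) = √(-20 + B) (D(B) = √(B - 20) = √(-20 + B))
D(Q) - r(-217) = √(-20 + 9) - (-97 - 217) = √(-11) - 1*(-314) = I*√11 + 314 = 314 + I*√11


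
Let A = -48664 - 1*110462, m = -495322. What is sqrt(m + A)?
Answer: 4*I*sqrt(40903) ≈ 808.98*I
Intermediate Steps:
A = -159126 (A = -48664 - 110462 = -159126)
sqrt(m + A) = sqrt(-495322 - 159126) = sqrt(-654448) = 4*I*sqrt(40903)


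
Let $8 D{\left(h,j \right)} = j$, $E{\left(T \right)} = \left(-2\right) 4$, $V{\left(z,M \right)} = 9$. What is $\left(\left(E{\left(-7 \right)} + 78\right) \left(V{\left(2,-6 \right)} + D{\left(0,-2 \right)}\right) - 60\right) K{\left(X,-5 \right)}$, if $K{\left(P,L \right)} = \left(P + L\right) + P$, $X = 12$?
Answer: $\frac{20995}{2} \approx 10498.0$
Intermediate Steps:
$E{\left(T \right)} = -8$
$D{\left(h,j \right)} = \frac{j}{8}$
$K{\left(P,L \right)} = L + 2 P$ ($K{\left(P,L \right)} = \left(L + P\right) + P = L + 2 P$)
$\left(\left(E{\left(-7 \right)} + 78\right) \left(V{\left(2,-6 \right)} + D{\left(0,-2 \right)}\right) - 60\right) K{\left(X,-5 \right)} = \left(\left(-8 + 78\right) \left(9 + \frac{1}{8} \left(-2\right)\right) - 60\right) \left(-5 + 2 \cdot 12\right) = \left(70 \left(9 - \frac{1}{4}\right) - 60\right) \left(-5 + 24\right) = \left(70 \cdot \frac{35}{4} - 60\right) 19 = \left(\frac{1225}{2} - 60\right) 19 = \frac{1105}{2} \cdot 19 = \frac{20995}{2}$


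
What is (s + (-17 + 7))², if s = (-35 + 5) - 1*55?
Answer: 9025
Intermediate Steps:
s = -85 (s = -30 - 55 = -85)
(s + (-17 + 7))² = (-85 + (-17 + 7))² = (-85 - 10)² = (-95)² = 9025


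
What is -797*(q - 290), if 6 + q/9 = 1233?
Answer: -8570141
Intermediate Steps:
q = 11043 (q = -54 + 9*1233 = -54 + 11097 = 11043)
-797*(q - 290) = -797*(11043 - 290) = -797*10753 = -8570141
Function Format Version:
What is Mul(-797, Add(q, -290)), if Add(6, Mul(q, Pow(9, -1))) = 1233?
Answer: -8570141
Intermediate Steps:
q = 11043 (q = Add(-54, Mul(9, 1233)) = Add(-54, 11097) = 11043)
Mul(-797, Add(q, -290)) = Mul(-797, Add(11043, -290)) = Mul(-797, 10753) = -8570141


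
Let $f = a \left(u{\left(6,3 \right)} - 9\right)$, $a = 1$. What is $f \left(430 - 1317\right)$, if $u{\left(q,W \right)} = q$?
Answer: $2661$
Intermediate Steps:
$f = -3$ ($f = 1 \left(6 - 9\right) = 1 \left(-3\right) = -3$)
$f \left(430 - 1317\right) = - 3 \left(430 - 1317\right) = \left(-3\right) \left(-887\right) = 2661$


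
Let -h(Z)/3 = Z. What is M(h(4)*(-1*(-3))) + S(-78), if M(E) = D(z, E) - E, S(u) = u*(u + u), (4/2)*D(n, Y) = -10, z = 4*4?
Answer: 12199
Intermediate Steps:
h(Z) = -3*Z
z = 16
D(n, Y) = -5 (D(n, Y) = (½)*(-10) = -5)
S(u) = 2*u² (S(u) = u*(2*u) = 2*u²)
M(E) = -5 - E
M(h(4)*(-1*(-3))) + S(-78) = (-5 - (-3*4)*(-1*(-3))) + 2*(-78)² = (-5 - (-12)*3) + 2*6084 = (-5 - 1*(-36)) + 12168 = (-5 + 36) + 12168 = 31 + 12168 = 12199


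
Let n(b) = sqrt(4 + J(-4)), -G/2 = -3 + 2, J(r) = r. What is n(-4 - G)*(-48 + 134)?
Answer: 0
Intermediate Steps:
G = 2 (G = -2*(-3 + 2) = -2*(-1) = 2)
n(b) = 0 (n(b) = sqrt(4 - 4) = sqrt(0) = 0)
n(-4 - G)*(-48 + 134) = 0*(-48 + 134) = 0*86 = 0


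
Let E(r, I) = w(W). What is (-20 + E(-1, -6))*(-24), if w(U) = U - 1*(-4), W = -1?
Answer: 408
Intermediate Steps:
w(U) = 4 + U (w(U) = U + 4 = 4 + U)
E(r, I) = 3 (E(r, I) = 4 - 1 = 3)
(-20 + E(-1, -6))*(-24) = (-20 + 3)*(-24) = -17*(-24) = 408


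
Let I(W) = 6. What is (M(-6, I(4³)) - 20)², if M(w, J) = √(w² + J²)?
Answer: 472 - 240*√2 ≈ 132.59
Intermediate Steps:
M(w, J) = √(J² + w²)
(M(-6, I(4³)) - 20)² = (√(6² + (-6)²) - 20)² = (√(36 + 36) - 20)² = (√72 - 20)² = (6*√2 - 20)² = (-20 + 6*√2)²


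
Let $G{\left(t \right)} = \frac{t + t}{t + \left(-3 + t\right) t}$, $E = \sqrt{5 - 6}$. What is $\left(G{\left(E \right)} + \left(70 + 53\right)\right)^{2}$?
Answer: $\frac{373317}{25} - \frac{2444 i}{25} \approx 14933.0 - 97.76 i$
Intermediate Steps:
$E = i$ ($E = \sqrt{-1} = i \approx 1.0 i$)
$G{\left(t \right)} = \frac{2 t}{t + t \left(-3 + t\right)}$
$\left(G{\left(E \right)} + \left(70 + 53\right)\right)^{2} = \left(\frac{2}{-2 + i} + \left(70 + 53\right)\right)^{2} = \left(2 \frac{-2 - i}{5} + 123\right)^{2} = \left(\frac{2 \left(-2 - i\right)}{5} + 123\right)^{2} = \left(123 + \frac{2 \left(-2 - i\right)}{5}\right)^{2}$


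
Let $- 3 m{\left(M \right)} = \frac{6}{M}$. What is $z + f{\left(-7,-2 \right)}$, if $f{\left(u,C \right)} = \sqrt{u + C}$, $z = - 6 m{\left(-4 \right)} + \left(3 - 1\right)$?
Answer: $-1 + 3 i \approx -1.0 + 3.0 i$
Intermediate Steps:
$m{\left(M \right)} = - \frac{2}{M}$ ($m{\left(M \right)} = - \frac{6 \frac{1}{M}}{3} = - \frac{2}{M}$)
$z = -1$ ($z = - 6 \left(- \frac{2}{-4}\right) + \left(3 - 1\right) = - 6 \left(\left(-2\right) \left(- \frac{1}{4}\right)\right) + 2 = \left(-6\right) \frac{1}{2} + 2 = -3 + 2 = -1$)
$f{\left(u,C \right)} = \sqrt{C + u}$
$z + f{\left(-7,-2 \right)} = -1 + \sqrt{-2 - 7} = -1 + \sqrt{-9} = -1 + 3 i$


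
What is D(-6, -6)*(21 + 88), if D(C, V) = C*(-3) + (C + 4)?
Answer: 1744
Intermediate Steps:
D(C, V) = 4 - 2*C (D(C, V) = -3*C + (4 + C) = 4 - 2*C)
D(-6, -6)*(21 + 88) = (4 - 2*(-6))*(21 + 88) = (4 + 12)*109 = 16*109 = 1744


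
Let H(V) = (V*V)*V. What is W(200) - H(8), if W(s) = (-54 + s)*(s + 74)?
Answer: 39492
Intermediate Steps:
W(s) = (-54 + s)*(74 + s)
H(V) = V**3 (H(V) = V**2*V = V**3)
W(200) - H(8) = (-3996 + 200**2 + 20*200) - 1*8**3 = (-3996 + 40000 + 4000) - 1*512 = 40004 - 512 = 39492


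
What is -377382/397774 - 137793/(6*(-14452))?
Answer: 3681154133/5748629848 ≈ 0.64035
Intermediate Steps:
-377382/397774 - 137793/(6*(-14452)) = -377382*1/397774 - 137793/(-86712) = -188691/198887 - 137793*(-1/86712) = -188691/198887 + 45931/28904 = 3681154133/5748629848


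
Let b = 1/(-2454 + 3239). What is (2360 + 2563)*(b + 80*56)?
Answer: 17313211323/785 ≈ 2.2055e+7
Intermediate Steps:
b = 1/785 ≈ 0.0012739
(2360 + 2563)*(b + 80*56) = (2360 + 2563)*(1/785 + 80*56) = 4923*(1/785 + 4480) = 4923*(3516801/785) = 17313211323/785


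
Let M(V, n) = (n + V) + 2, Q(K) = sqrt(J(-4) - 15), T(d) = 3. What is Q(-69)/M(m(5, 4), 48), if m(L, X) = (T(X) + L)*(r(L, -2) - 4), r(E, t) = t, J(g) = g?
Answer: I*sqrt(19)/2 ≈ 2.1795*I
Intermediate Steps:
Q(K) = I*sqrt(19) (Q(K) = sqrt(-4 - 15) = sqrt(-19) = I*sqrt(19))
m(L, X) = -18 - 6*L (m(L, X) = (3 + L)*(-2 - 4) = (3 + L)*(-6) = -18 - 6*L)
M(V, n) = 2 + V + n (M(V, n) = (V + n) + 2 = 2 + V + n)
Q(-69)/M(m(5, 4), 48) = (I*sqrt(19))/(2 + (-18 - 6*5) + 48) = (I*sqrt(19))/(2 + (-18 - 30) + 48) = (I*sqrt(19))/(2 - 48 + 48) = (I*sqrt(19))/2 = (I*sqrt(19))*(1/2) = I*sqrt(19)/2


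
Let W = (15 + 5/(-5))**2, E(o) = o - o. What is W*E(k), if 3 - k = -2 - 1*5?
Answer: 0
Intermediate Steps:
k = 10 (k = 3 - (-2 - 1*5) = 3 - (-2 - 5) = 3 - 1*(-7) = 3 + 7 = 10)
E(o) = 0
W = 196 (W = (15 + 5*(-1/5))**2 = (15 - 1)**2 = 14**2 = 196)
W*E(k) = 196*0 = 0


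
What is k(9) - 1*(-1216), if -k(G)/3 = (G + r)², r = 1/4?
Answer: 15349/16 ≈ 959.31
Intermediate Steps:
r = ¼ (r = 1*(¼) = ¼ ≈ 0.25000)
k(G) = -3*(¼ + G)² (k(G) = -3*(G + ¼)² = -3*(¼ + G)²)
k(9) - 1*(-1216) = -3*(1 + 4*9)²/16 - 1*(-1216) = -3*(1 + 36)²/16 + 1216 = -3/16*37² + 1216 = -3/16*1369 + 1216 = -4107/16 + 1216 = 15349/16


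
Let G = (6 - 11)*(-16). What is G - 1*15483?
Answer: -15403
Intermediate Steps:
G = 80 (G = -5*(-16) = 80)
G - 1*15483 = 80 - 1*15483 = 80 - 15483 = -15403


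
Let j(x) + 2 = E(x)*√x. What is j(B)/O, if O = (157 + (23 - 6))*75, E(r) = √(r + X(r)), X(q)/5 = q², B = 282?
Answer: -1/6525 + 47*√1411/2175 ≈ 0.81156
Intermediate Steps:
X(q) = 5*q²
E(r) = √(r + 5*r²)
O = 13050 (O = (157 + 17)*75 = 174*75 = 13050)
j(x) = -2 + √x*√(x*(1 + 5*x)) (j(x) = -2 + √(x*(1 + 5*x))*√x = -2 + √x*√(x*(1 + 5*x)))
j(B)/O = (-2 + √282*√(282*(1 + 5*282)))/13050 = (-2 + √282*√(282*(1 + 1410)))*(1/13050) = (-2 + √282*√(282*1411))*(1/13050) = (-2 + √282*√397902)*(1/13050) = (-2 + 282*√1411)*(1/13050) = -1/6525 + 47*√1411/2175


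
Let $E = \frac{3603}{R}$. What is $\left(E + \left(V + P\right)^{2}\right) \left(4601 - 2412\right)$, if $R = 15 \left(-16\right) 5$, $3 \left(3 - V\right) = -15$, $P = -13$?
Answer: $\frac{19261011}{400} \approx 48153.0$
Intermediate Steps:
$V = 8$ ($V = 3 - -5 = 3 + 5 = 8$)
$R = -1200$ ($R = \left(-240\right) 5 = -1200$)
$E = - \frac{1201}{400}$ ($E = \frac{3603}{-1200} = 3603 \left(- \frac{1}{1200}\right) = - \frac{1201}{400} \approx -3.0025$)
$\left(E + \left(V + P\right)^{2}\right) \left(4601 - 2412\right) = \left(- \frac{1201}{400} + \left(8 - 13\right)^{2}\right) \left(4601 - 2412\right) = \left(- \frac{1201}{400} + \left(-5\right)^{2}\right) 2189 = \left(- \frac{1201}{400} + 25\right) 2189 = \frac{8799}{400} \cdot 2189 = \frac{19261011}{400}$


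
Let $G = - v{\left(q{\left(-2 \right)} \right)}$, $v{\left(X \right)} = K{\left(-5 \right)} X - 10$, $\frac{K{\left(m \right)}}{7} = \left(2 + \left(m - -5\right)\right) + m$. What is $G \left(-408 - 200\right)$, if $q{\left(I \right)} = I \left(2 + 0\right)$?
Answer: $44992$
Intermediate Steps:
$K{\left(m \right)} = 49 + 14 m$ ($K{\left(m \right)} = 7 \left(\left(2 + \left(m - -5\right)\right) + m\right) = 7 \left(\left(2 + \left(m + 5\right)\right) + m\right) = 7 \left(\left(2 + \left(5 + m\right)\right) + m\right) = 7 \left(\left(7 + m\right) + m\right) = 7 \left(7 + 2 m\right) = 49 + 14 m$)
$q{\left(I \right)} = 2 I$ ($q{\left(I \right)} = I 2 = 2 I$)
$v{\left(X \right)} = -10 - 21 X$ ($v{\left(X \right)} = \left(49 + 14 \left(-5\right)\right) X - 10 = \left(49 - 70\right) X - 10 = - 21 X - 10 = -10 - 21 X$)
$G = -74$ ($G = - (-10 - 21 \cdot 2 \left(-2\right)) = - (-10 - -84) = - (-10 + 84) = \left(-1\right) 74 = -74$)
$G \left(-408 - 200\right) = - 74 \left(-408 - 200\right) = \left(-74\right) \left(-608\right) = 44992$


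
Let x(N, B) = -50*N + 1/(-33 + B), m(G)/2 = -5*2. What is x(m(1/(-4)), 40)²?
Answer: 49014001/49 ≈ 1.0003e+6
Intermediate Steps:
m(G) = -20 (m(G) = 2*(-5*2) = 2*(-10) = -20)
x(N, B) = 1/(-33 + B) - 50*N
x(m(1/(-4)), 40)² = ((1 + 1650*(-20) - 50*40*(-20))/(-33 + 40))² = ((1 - 33000 + 40000)/7)² = ((⅐)*7001)² = (7001/7)² = 49014001/49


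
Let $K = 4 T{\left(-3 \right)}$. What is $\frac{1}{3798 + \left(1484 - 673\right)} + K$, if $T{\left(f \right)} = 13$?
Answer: $\frac{239669}{4609} \approx 52.0$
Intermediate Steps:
$K = 52$ ($K = 4 \cdot 13 = 52$)
$\frac{1}{3798 + \left(1484 - 673\right)} + K = \frac{1}{3798 + \left(1484 - 673\right)} + 52 = \frac{1}{3798 + 811} + 52 = \frac{1}{4609} + 52 = \frac{239669}{4609}$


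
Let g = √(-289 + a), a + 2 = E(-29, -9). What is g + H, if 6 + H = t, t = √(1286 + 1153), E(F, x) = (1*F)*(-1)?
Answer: -6 + 3*√271 + I*√262 ≈ 43.386 + 16.186*I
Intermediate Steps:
E(F, x) = -F (E(F, x) = F*(-1) = -F)
a = 27 (a = -2 - 1*(-29) = -2 + 29 = 27)
t = 3*√271 (t = √2439 = 3*√271 ≈ 49.386)
g = I*√262 (g = √(-289 + 27) = √(-262) = I*√262 ≈ 16.186*I)
H = -6 + 3*√271 ≈ 43.386
g + H = I*√262 + (-6 + 3*√271) = -6 + 3*√271 + I*√262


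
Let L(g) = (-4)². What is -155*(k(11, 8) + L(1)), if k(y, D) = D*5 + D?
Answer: -9920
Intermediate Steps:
L(g) = 16
k(y, D) = 6*D (k(y, D) = 5*D + D = 6*D)
-155*(k(11, 8) + L(1)) = -155*(6*8 + 16) = -155*(48 + 16) = -155*64 = -9920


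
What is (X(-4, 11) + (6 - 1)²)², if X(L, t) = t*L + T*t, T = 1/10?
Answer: 32041/100 ≈ 320.41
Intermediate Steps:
T = ⅒ ≈ 0.10000
X(L, t) = t/10 + L*t (X(L, t) = t*L + t/10 = L*t + t/10 = t/10 + L*t)
(X(-4, 11) + (6 - 1)²)² = (11*(⅒ - 4) + (6 - 1)²)² = (11*(-39/10) + 5²)² = (-429/10 + 25)² = (-179/10)² = 32041/100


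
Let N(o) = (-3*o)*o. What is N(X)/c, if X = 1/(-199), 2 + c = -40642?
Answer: 1/536514348 ≈ 1.8639e-9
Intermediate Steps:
c = -40644 (c = -2 - 40642 = -40644)
X = -1/199 ≈ -0.0050251
N(o) = -3*o**2
N(X)/c = -3*(-1/199)**2/(-40644) = -3*1/39601*(-1/40644) = -3/39601*(-1/40644) = 1/536514348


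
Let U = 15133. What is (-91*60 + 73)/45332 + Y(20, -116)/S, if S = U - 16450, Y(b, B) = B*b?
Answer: 98075561/59702244 ≈ 1.6427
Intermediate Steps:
S = -1317 (S = 15133 - 16450 = -1317)
(-91*60 + 73)/45332 + Y(20, -116)/S = (-91*60 + 73)/45332 - 116*20/(-1317) = (-5460 + 73)*(1/45332) - 2320*(-1/1317) = -5387*1/45332 + 2320/1317 = -5387/45332 + 2320/1317 = 98075561/59702244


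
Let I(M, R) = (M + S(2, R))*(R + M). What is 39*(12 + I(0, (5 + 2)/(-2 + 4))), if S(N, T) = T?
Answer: 3783/4 ≈ 945.75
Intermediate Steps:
I(M, R) = (M + R)² (I(M, R) = (M + R)*(R + M) = (M + R)*(M + R) = (M + R)²)
39*(12 + I(0, (5 + 2)/(-2 + 4))) = 39*(12 + (0² + ((5 + 2)/(-2 + 4))² + 2*0*((5 + 2)/(-2 + 4)))) = 39*(12 + (0 + (7/2)² + 2*0*(7/2))) = 39*(12 + (0 + 49/4 + 0)) = 39*(12 + 49/4) = 39*(97/4) = 3783/4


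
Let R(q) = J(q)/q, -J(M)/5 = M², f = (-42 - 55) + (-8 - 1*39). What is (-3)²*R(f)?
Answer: 6480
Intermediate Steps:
f = -144 (f = -97 + (-8 - 39) = -97 - 47 = -144)
J(M) = -5*M²
R(q) = -5*q (R(q) = (-5*q²)/q = -5*q)
(-3)²*R(f) = (-3)²*(-5*(-144)) = 9*720 = 6480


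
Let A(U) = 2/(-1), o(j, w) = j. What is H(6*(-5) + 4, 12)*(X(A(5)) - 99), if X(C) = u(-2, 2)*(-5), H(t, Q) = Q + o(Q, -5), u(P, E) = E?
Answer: -2616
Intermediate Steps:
A(U) = -2 (A(U) = 2*(-1) = -2)
H(t, Q) = 2*Q (H(t, Q) = Q + Q = 2*Q)
X(C) = -10 (X(C) = 2*(-5) = -10)
H(6*(-5) + 4, 12)*(X(A(5)) - 99) = (2*12)*(-10 - 99) = 24*(-109) = -2616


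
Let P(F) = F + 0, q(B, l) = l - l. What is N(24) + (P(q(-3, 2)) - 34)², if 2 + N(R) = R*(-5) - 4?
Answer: 1030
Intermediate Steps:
q(B, l) = 0
P(F) = F
N(R) = -6 - 5*R (N(R) = -2 + (R*(-5) - 4) = -2 + (-5*R - 4) = -2 + (-4 - 5*R) = -6 - 5*R)
N(24) + (P(q(-3, 2)) - 34)² = (-6 - 5*24) + (0 - 34)² = (-6 - 120) + (-34)² = -126 + 1156 = 1030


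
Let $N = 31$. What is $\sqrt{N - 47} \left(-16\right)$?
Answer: $- 64 i \approx - 64.0 i$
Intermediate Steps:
$\sqrt{N - 47} \left(-16\right) = \sqrt{31 - 47} \left(-16\right) = \sqrt{-16} \left(-16\right) = 4 i \left(-16\right) = - 64 i$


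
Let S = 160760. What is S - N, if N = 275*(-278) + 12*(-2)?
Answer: 237234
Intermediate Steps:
N = -76474 (N = -76450 - 24 = -76474)
S - N = 160760 - 1*(-76474) = 160760 + 76474 = 237234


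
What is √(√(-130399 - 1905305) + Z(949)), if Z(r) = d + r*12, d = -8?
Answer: √(11380 + 22*I*√4206) ≈ 106.89 + 6.6743*I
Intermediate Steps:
Z(r) = -8 + 12*r (Z(r) = -8 + r*12 = -8 + 12*r)
√(√(-130399 - 1905305) + Z(949)) = √(√(-130399 - 1905305) + (-8 + 12*949)) = √(√(-2035704) + (-8 + 11388)) = √(22*I*√4206 + 11380) = √(11380 + 22*I*√4206)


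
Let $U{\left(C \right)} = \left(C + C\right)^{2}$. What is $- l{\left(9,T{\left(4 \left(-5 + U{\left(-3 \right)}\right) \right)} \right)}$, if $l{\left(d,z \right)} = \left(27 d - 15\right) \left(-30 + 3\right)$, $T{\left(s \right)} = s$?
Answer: $6156$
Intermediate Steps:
$U{\left(C \right)} = 4 C^{2}$ ($U{\left(C \right)} = \left(2 C\right)^{2} = 4 C^{2}$)
$l{\left(d,z \right)} = 405 - 729 d$ ($l{\left(d,z \right)} = \left(-15 + 27 d\right) \left(-27\right) = 405 - 729 d$)
$- l{\left(9,T{\left(4 \left(-5 + U{\left(-3 \right)}\right) \right)} \right)} = - (405 - 6561) = \left(-1\right) \left(-6156\right) = 6156$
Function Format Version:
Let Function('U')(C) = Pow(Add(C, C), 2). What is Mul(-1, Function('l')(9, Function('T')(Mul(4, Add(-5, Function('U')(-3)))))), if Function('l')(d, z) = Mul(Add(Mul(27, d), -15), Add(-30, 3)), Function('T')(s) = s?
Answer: 6156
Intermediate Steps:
Function('U')(C) = Mul(4, Pow(C, 2)) (Function('U')(C) = Pow(Mul(2, C), 2) = Mul(4, Pow(C, 2)))
Function('l')(d, z) = Add(405, Mul(-729, d)) (Function('l')(d, z) = Mul(Add(-15, Mul(27, d)), -27) = Add(405, Mul(-729, d)))
Mul(-1, Function('l')(9, Function('T')(Mul(4, Add(-5, Function('U')(-3)))))) = Mul(-1, Add(405, Mul(-729, 9))) = Mul(-1, Add(405, -6561)) = Mul(-1, -6156) = 6156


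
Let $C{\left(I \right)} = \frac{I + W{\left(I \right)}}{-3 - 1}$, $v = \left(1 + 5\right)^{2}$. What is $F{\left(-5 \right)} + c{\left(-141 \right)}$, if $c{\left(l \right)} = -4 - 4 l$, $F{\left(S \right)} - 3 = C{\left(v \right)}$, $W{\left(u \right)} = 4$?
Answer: $553$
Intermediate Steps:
$v = 36$ ($v = 6^{2} = 36$)
$C{\left(I \right)} = -1 - \frac{I}{4}$ ($C{\left(I \right)} = \frac{I + 4}{-3 - 1} = \frac{4 + I}{-4} = \left(4 + I\right) \left(- \frac{1}{4}\right) = -1 - \frac{I}{4}$)
$F{\left(S \right)} = -7$ ($F{\left(S \right)} = 3 - 10 = -7$)
$F{\left(-5 \right)} + c{\left(-141 \right)} = -7 - -560 = -7 + \left(-4 + 564\right) = -7 + 560 = 553$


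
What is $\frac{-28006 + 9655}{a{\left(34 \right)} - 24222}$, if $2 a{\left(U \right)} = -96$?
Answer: $\frac{6117}{8090} \approx 0.75612$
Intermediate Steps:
$a{\left(U \right)} = -48$ ($a{\left(U \right)} = \frac{1}{2} \left(-96\right) = -48$)
$\frac{-28006 + 9655}{a{\left(34 \right)} - 24222} = \frac{-28006 + 9655}{-48 - 24222} = - \frac{18351}{-48 - 24222} = - \frac{18351}{-24270} = \left(-18351\right) \left(- \frac{1}{24270}\right) = \frac{6117}{8090}$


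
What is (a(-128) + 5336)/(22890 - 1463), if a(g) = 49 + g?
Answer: 751/3061 ≈ 0.24534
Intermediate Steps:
(a(-128) + 5336)/(22890 - 1463) = ((49 - 128) + 5336)/(22890 - 1463) = (-79 + 5336)/21427 = 5257*(1/21427) = 751/3061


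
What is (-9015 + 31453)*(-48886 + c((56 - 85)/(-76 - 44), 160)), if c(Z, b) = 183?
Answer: -1092797914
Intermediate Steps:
(-9015 + 31453)*(-48886 + c((56 - 85)/(-76 - 44), 160)) = (-9015 + 31453)*(-48886 + 183) = 22438*(-48703) = -1092797914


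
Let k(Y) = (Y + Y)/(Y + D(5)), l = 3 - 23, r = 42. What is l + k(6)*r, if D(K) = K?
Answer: 284/11 ≈ 25.818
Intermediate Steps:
l = -20
k(Y) = 2*Y/(5 + Y) (k(Y) = (Y + Y)/(Y + 5) = (2*Y)/(5 + Y) = 2*Y/(5 + Y))
l + k(6)*r = -20 + (2*6/(5 + 6))*42 = -20 + (2*6/11)*42 = -20 + (2*6*(1/11))*42 = -20 + (12/11)*42 = -20 + 504/11 = 284/11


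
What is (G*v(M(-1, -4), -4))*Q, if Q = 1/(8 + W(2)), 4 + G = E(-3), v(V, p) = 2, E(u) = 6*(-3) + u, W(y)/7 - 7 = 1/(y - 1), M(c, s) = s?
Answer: -25/32 ≈ -0.78125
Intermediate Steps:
W(y) = 49 + 7/(-1 + y) (W(y) = 49 + 7/(y - 1) = 49 + 7/(-1 + y))
E(u) = -18 + u
G = -25 (G = -4 + (-18 - 3) = -4 - 21 = -25)
Q = 1/64 (Q = 1/(8 + 7*(-6 + 7*2)/(-1 + 2)) = 1/(8 + 7*(-6 + 14)/1) = 1/(8 + 7*1*8) = 1/(8 + 56) = 1/64 ≈ 0.015625)
(G*v(M(-1, -4), -4))*Q = -25*2*(1/64) = -50*1/64 = -25/32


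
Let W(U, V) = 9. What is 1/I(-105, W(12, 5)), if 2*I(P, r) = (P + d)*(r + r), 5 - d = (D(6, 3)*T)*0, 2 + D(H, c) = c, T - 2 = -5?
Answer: -1/900 ≈ -0.0011111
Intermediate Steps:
T = -3 (T = 2 - 5 = -3)
D(H, c) = -2 + c
d = 5 (d = 5 - (-2 + 3)*(-3)*0 = 5 - 1*(-3)*0 = 5 - (-3)*0 = 5 - 1*0 = 5 + 0 = 5)
I(P, r) = r*(5 + P) (I(P, r) = ((P + 5)*(r + r))/2 = ((5 + P)*(2*r))/2 = (2*r*(5 + P))/2 = r*(5 + P))
1/I(-105, W(12, 5)) = 1/(9*(5 - 105)) = 1/(9*(-100)) = 1/(-900) = -1/900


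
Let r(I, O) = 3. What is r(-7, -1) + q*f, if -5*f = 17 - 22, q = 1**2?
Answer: 4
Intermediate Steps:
q = 1
f = 1 (f = -(17 - 22)/5 = -1/5*(-5) = 1)
r(-7, -1) + q*f = 3 + 1*1 = 3 + 1 = 4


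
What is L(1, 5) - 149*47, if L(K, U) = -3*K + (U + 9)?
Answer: -6992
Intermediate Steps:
L(K, U) = 9 + U - 3*K (L(K, U) = -3*K + (9 + U) = 9 + U - 3*K)
L(1, 5) - 149*47 = (9 + 5 - 3*1) - 149*47 = (9 + 5 - 3) - 7003 = 11 - 7003 = -6992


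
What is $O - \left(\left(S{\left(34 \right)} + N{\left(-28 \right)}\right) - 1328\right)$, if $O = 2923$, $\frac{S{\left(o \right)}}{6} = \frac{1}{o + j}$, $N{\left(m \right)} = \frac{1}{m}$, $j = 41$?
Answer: $\frac{2975669}{700} \approx 4251.0$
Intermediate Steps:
$S{\left(o \right)} = \frac{6}{41 + o}$ ($S{\left(o \right)} = \frac{6}{o + 41} = \frac{6}{41 + o}$)
$O - \left(\left(S{\left(34 \right)} + N{\left(-28 \right)}\right) - 1328\right) = 2923 - \left(\left(\frac{6}{41 + 34} + \frac{1}{-28}\right) - 1328\right) = 2923 - \left(\left(\frac{6}{75} - \frac{1}{28}\right) - 1328\right) = 2923 - \left(\left(6 \cdot \frac{1}{75} - \frac{1}{28}\right) - 1328\right) = 2923 - \left(\left(\frac{2}{25} - \frac{1}{28}\right) - 1328\right) = 2923 - \left(\frac{31}{700} - 1328\right) = 2923 - - \frac{929569}{700} = 2923 + \frac{929569}{700} = \frac{2975669}{700}$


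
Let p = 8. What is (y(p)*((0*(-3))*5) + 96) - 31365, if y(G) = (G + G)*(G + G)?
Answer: -31269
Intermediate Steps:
y(G) = 4*G² (y(G) = (2*G)*(2*G) = 4*G²)
(y(p)*((0*(-3))*5) + 96) - 31365 = ((4*8²)*((0*(-3))*5) + 96) - 31365 = ((4*64)*(0*5) + 96) - 31365 = (256*0 + 96) - 31365 = (0 + 96) - 31365 = 96 - 31365 = -31269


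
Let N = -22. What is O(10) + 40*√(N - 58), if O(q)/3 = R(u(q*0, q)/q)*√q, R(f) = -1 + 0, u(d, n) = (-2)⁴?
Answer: -3*√10 + 160*I*√5 ≈ -9.4868 + 357.77*I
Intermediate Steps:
u(d, n) = 16
R(f) = -1
O(q) = -3*√q (O(q) = 3*(-√q) = -3*√q)
O(10) + 40*√(N - 58) = -3*√10 + 40*√(-22 - 58) = -3*√10 + 40*√(-80) = -3*√10 + 40*(4*I*√5) = -3*√10 + 160*I*√5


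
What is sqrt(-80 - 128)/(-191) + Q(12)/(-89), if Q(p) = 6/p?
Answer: -1/178 - 4*I*sqrt(13)/191 ≈ -0.005618 - 0.075509*I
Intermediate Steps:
sqrt(-80 - 128)/(-191) + Q(12)/(-89) = sqrt(-80 - 128)/(-191) + (6/12)/(-89) = sqrt(-208)*(-1/191) + (6*(1/12))*(-1/89) = (4*I*sqrt(13))*(-1/191) + (1/2)*(-1/89) = -4*I*sqrt(13)/191 - 1/178 = -1/178 - 4*I*sqrt(13)/191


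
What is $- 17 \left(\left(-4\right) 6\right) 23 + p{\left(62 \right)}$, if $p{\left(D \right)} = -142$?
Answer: $9242$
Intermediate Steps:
$- 17 \left(\left(-4\right) 6\right) 23 + p{\left(62 \right)} = - 17 \left(\left(-4\right) 6\right) 23 - 142 = \left(-17\right) \left(-24\right) 23 - 142 = 408 \cdot 23 - 142 = 9384 - 142 = 9242$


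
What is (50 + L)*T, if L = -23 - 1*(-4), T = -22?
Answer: -682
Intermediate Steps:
L = -19 (L = -23 + 4 = -19)
(50 + L)*T = (50 - 19)*(-22) = 31*(-22) = -682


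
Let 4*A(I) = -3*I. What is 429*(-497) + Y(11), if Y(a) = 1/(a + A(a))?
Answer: -2345339/11 ≈ -2.1321e+5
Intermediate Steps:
A(I) = -3*I/4 (A(I) = (-3*I)/4 = -3*I/4)
Y(a) = 4/a (Y(a) = 1/(a - 3*a/4) = 1/(a/4) = 4/a)
429*(-497) + Y(11) = 429*(-497) + 4/11 = -213213 + 4*(1/11) = -213213 + 4/11 = -2345339/11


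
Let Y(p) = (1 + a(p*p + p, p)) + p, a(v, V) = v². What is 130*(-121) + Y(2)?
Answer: -15691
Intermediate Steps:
Y(p) = 1 + p + (p + p²)² (Y(p) = (1 + (p*p + p)²) + p = (1 + (p² + p)²) + p = (1 + (p + p²)²) + p = 1 + p + (p + p²)²)
130*(-121) + Y(2) = 130*(-121) + (1 + 2 + 2²*(1 + 2)²) = -15730 + (1 + 2 + 4*3²) = -15730 + (1 + 2 + 4*9) = -15730 + (1 + 2 + 36) = -15730 + 39 = -15691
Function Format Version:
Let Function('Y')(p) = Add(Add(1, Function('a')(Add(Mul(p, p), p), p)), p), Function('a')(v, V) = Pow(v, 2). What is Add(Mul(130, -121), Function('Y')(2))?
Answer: -15691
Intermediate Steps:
Function('Y')(p) = Add(1, p, Pow(Add(p, Pow(p, 2)), 2)) (Function('Y')(p) = Add(Add(1, Pow(Add(Mul(p, p), p), 2)), p) = Add(Add(1, Pow(Add(Pow(p, 2), p), 2)), p) = Add(Add(1, Pow(Add(p, Pow(p, 2)), 2)), p) = Add(1, p, Pow(Add(p, Pow(p, 2)), 2)))
Add(Mul(130, -121), Function('Y')(2)) = Add(Mul(130, -121), Add(1, 2, Mul(Pow(2, 2), Pow(Add(1, 2), 2)))) = Add(-15730, Add(1, 2, Mul(4, Pow(3, 2)))) = Add(-15730, Add(1, 2, Mul(4, 9))) = Add(-15730, Add(1, 2, 36)) = Add(-15730, 39) = -15691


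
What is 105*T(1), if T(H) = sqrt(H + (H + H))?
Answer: 105*sqrt(3) ≈ 181.87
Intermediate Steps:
T(H) = sqrt(3)*sqrt(H) (T(H) = sqrt(H + 2*H) = sqrt(3*H) = sqrt(3)*sqrt(H))
105*T(1) = 105*(sqrt(3)*sqrt(1)) = 105*(sqrt(3)*1) = 105*sqrt(3)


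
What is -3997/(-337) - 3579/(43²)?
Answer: 6184330/623113 ≈ 9.9249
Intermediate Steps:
-3997/(-337) - 3579/(43²) = -3997*(-1/337) - 3579/1849 = 3997/337 - 3579*1/1849 = 3997/337 - 3579/1849 = 6184330/623113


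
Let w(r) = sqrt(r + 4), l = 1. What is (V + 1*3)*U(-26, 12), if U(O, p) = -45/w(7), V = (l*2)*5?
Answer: -585*sqrt(11)/11 ≈ -176.38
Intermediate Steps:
w(r) = sqrt(4 + r)
V = 10 (V = (1*2)*5 = 2*5 = 10)
U(O, p) = -45*sqrt(11)/11 (U(O, p) = -45/sqrt(4 + 7) = -45*sqrt(11)/11)
(V + 1*3)*U(-26, 12) = (10 + 1*3)*(-45*sqrt(11)/11) = (10 + 3)*(-45*sqrt(11)/11) = 13*(-45*sqrt(11)/11) = -585*sqrt(11)/11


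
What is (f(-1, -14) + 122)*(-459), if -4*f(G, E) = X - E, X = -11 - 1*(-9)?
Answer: -54621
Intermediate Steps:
X = -2 (X = -11 + 9 = -2)
f(G, E) = 1/2 + E/4 (f(G, E) = -(-2 - E)/4 = 1/2 + E/4)
(f(-1, -14) + 122)*(-459) = ((1/2 + (1/4)*(-14)) + 122)*(-459) = ((1/2 - 7/2) + 122)*(-459) = (-3 + 122)*(-459) = 119*(-459) = -54621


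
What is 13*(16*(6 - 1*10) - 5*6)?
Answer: -1222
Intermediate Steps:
13*(16*(6 - 1*10) - 5*6) = 13*(16*(6 - 10) - 30) = 13*(16*(-4) - 30) = 13*(-64 - 30) = 13*(-94) = -1222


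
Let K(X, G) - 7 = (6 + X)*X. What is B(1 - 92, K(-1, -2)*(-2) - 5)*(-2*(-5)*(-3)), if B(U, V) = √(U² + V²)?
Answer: -30*√8362 ≈ -2743.3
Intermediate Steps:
K(X, G) = 7 + X*(6 + X) (K(X, G) = 7 + (6 + X)*X = 7 + X*(6 + X))
B(1 - 92, K(-1, -2)*(-2) - 5)*(-2*(-5)*(-3)) = √((1 - 92)² + ((7 + (-1)² + 6*(-1))*(-2) - 5)²)*(-2*(-5)*(-3)) = √((-91)² + ((7 + 1 - 6)*(-2) - 5)²)*(10*(-3)) = √(8281 + (2*(-2) - 5)²)*(-30) = √(8281 + (-4 - 5)²)*(-30) = √(8281 + (-9)²)*(-30) = √(8281 + 81)*(-30) = √8362*(-30) = -30*√8362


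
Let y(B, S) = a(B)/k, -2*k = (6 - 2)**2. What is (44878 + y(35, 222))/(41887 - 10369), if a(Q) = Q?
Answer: 7039/4944 ≈ 1.4237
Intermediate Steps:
k = -8 (k = -(6 - 2)**2/2 = -1/2*4**2 = -1/2*16 = -8)
y(B, S) = -B/8 (y(B, S) = B/(-8) = B*(-1/8) = -B/8)
(44878 + y(35, 222))/(41887 - 10369) = (44878 - 1/8*35)/(41887 - 10369) = (44878 - 35/8)/31518 = (358989/8)*(1/31518) = 7039/4944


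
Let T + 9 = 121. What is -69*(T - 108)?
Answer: -276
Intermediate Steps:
T = 112 (T = -9 + 121 = 112)
-69*(T - 108) = -69*(112 - 108) = -69*4 = -276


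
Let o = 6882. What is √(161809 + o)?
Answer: √168691 ≈ 410.72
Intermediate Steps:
√(161809 + o) = √(161809 + 6882) = √168691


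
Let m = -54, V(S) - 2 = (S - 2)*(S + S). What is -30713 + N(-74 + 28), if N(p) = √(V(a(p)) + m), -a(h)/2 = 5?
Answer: -30713 + 2*√47 ≈ -30699.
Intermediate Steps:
a(h) = -10 (a(h) = -2*5 = -10)
V(S) = 2 + 2*S*(-2 + S) (V(S) = 2 + (S - 2)*(S + S) = 2 + (-2 + S)*(2*S) = 2 + 2*S*(-2 + S))
N(p) = 2*√47 (N(p) = √((2 - 4*(-10) + 2*(-10)²) - 54) = √((2 + 40 + 2*100) - 54) = √((2 + 40 + 200) - 54) = √(242 - 54) = √188 = 2*√47)
-30713 + N(-74 + 28) = -30713 + 2*√47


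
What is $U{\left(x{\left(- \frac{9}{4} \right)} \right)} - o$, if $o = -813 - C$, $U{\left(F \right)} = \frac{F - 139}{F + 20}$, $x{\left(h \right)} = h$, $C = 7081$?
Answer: $\frac{559909}{71} \approx 7886.0$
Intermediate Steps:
$U{\left(F \right)} = \frac{-139 + F}{20 + F}$
$o = -7894$ ($o = -813 - 7081 = -7894$)
$U{\left(x{\left(- \frac{9}{4} \right)} \right)} - o = \frac{-139 - \frac{9}{4}}{20 - \frac{9}{4}} - -7894 = \frac{-139 - \frac{9}{4}}{20 - \frac{9}{4}} + 7894 = \frac{1}{\frac{71}{4}} \left(- \frac{565}{4}\right) + 7894 = \frac{4}{71} \left(- \frac{565}{4}\right) + 7894 = - \frac{565}{71} + 7894 = \frac{559909}{71}$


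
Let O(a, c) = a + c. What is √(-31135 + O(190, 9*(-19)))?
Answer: 2*I*√7779 ≈ 176.4*I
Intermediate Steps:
√(-31135 + O(190, 9*(-19))) = √(-31135 + (190 + 9*(-19))) = √(-31135 + (190 - 171)) = √(-31135 + 19) = √(-31116) = 2*I*√7779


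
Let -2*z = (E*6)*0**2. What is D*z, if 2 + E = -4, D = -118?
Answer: 0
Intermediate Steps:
E = -6 (E = -2 - 4 = -6)
z = 0 (z = -(-6*6)*0**2/2 = -(-18)*0 = -1/2*0 = 0)
D*z = -118*0 = 0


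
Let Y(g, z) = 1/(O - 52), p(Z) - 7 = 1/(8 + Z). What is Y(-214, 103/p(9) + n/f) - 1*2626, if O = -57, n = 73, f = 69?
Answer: -286235/109 ≈ -2626.0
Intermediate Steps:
p(Z) = 7 + 1/(8 + Z)
Y(g, z) = -1/109 (Y(g, z) = 1/(-57 - 52) = 1/(-109) = -1/109)
Y(-214, 103/p(9) + n/f) - 1*2626 = -1/109 - 1*2626 = -1/109 - 2626 = -286235/109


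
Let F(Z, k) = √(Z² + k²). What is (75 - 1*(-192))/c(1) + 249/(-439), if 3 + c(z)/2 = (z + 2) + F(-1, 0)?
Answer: 116715/878 ≈ 132.93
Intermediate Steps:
c(z) = 2*z (c(z) = -6 + 2*((z + 2) + √((-1)² + 0²)) = -6 + 2*((2 + z) + √(1 + 0)) = -6 + 2*((2 + z) + √1) = -6 + 2*((2 + z) + 1) = -6 + 2*(3 + z) = -6 + (6 + 2*z) = 2*z)
(75 - 1*(-192))/c(1) + 249/(-439) = (75 - 1*(-192))/((2*1)) + 249/(-439) = (75 + 192)/2 + 249*(-1/439) = 267*(½) - 249/439 = 267/2 - 249/439 = 116715/878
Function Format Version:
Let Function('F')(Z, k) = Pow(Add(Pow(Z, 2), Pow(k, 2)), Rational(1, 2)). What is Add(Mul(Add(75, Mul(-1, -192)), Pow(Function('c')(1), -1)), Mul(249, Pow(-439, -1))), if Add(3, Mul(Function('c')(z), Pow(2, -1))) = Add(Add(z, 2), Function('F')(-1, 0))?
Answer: Rational(116715, 878) ≈ 132.93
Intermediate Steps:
Function('c')(z) = Mul(2, z) (Function('c')(z) = Add(-6, Mul(2, Add(Add(z, 2), Pow(Add(Pow(-1, 2), Pow(0, 2)), Rational(1, 2))))) = Add(-6, Mul(2, Add(Add(2, z), Pow(Add(1, 0), Rational(1, 2))))) = Add(-6, Mul(2, Add(Add(2, z), Pow(1, Rational(1, 2))))) = Add(-6, Mul(2, Add(Add(2, z), 1))) = Add(-6, Mul(2, Add(3, z))) = Add(-6, Add(6, Mul(2, z))) = Mul(2, z))
Add(Mul(Add(75, Mul(-1, -192)), Pow(Function('c')(1), -1)), Mul(249, Pow(-439, -1))) = Add(Mul(Add(75, Mul(-1, -192)), Pow(Mul(2, 1), -1)), Mul(249, Pow(-439, -1))) = Add(Mul(Add(75, 192), Pow(2, -1)), Mul(249, Rational(-1, 439))) = Add(Mul(267, Rational(1, 2)), Rational(-249, 439)) = Add(Rational(267, 2), Rational(-249, 439)) = Rational(116715, 878)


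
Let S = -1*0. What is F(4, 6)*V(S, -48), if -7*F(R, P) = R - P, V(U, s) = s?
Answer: -96/7 ≈ -13.714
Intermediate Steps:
S = 0
F(R, P) = -R/7 + P/7 (F(R, P) = -(R - P)/7 = -R/7 + P/7)
F(4, 6)*V(S, -48) = (-⅐*4 + (⅐)*6)*(-48) = (-4/7 + 6/7)*(-48) = (2/7)*(-48) = -96/7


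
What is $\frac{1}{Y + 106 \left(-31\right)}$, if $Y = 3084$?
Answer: $- \frac{1}{202} \approx -0.0049505$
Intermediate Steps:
$\frac{1}{Y + 106 \left(-31\right)} = \frac{1}{3084 + 106 \left(-31\right)} = \frac{1}{3084 - 3286} = \frac{1}{-202} = - \frac{1}{202}$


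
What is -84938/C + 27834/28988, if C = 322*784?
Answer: 81508123/130677904 ≈ 0.62373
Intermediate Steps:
C = 252448
-84938/C + 27834/28988 = -84938/252448 + 27834/28988 = -84938*1/252448 + 27834*(1/28988) = -6067/18032 + 13917/14494 = 81508123/130677904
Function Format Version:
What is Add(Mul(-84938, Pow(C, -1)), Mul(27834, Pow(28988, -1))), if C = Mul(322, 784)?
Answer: Rational(81508123, 130677904) ≈ 0.62373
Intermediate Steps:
C = 252448
Add(Mul(-84938, Pow(C, -1)), Mul(27834, Pow(28988, -1))) = Add(Mul(-84938, Pow(252448, -1)), Mul(27834, Pow(28988, -1))) = Add(Mul(-84938, Rational(1, 252448)), Mul(27834, Rational(1, 28988))) = Add(Rational(-6067, 18032), Rational(13917, 14494)) = Rational(81508123, 130677904)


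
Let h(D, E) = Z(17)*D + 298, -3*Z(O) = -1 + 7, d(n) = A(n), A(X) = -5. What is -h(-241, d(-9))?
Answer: -780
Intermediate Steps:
d(n) = -5
Z(O) = -2 (Z(O) = -(-1 + 7)/3 = -⅓*6 = -2)
h(D, E) = 298 - 2*D (h(D, E) = -2*D + 298 = 298 - 2*D)
-h(-241, d(-9)) = -(298 - 2*(-241)) = -(298 + 482) = -1*780 = -780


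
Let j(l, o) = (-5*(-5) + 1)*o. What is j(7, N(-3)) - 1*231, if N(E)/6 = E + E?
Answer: -1167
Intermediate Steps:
N(E) = 12*E (N(E) = 6*(E + E) = 6*(2*E) = 12*E)
j(l, o) = 26*o (j(l, o) = (25 + 1)*o = 26*o)
j(7, N(-3)) - 1*231 = 26*(12*(-3)) - 1*231 = 26*(-36) - 231 = -936 - 231 = -1167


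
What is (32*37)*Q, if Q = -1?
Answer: -1184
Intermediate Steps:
(32*37)*Q = (32*37)*(-1) = 1184*(-1) = -1184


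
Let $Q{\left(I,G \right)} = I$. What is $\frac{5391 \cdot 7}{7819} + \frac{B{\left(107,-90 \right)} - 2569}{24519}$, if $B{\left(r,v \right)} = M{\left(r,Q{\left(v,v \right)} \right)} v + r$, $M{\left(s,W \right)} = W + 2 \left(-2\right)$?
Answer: $\frac{138881695}{27387723} \approx 5.0709$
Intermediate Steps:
$M{\left(s,W \right)} = -4 + W$ ($M{\left(s,W \right)} = W - 4 = -4 + W$)
$B{\left(r,v \right)} = r + v \left(-4 + v\right)$ ($B{\left(r,v \right)} = \left(-4 + v\right) v + r = v \left(-4 + v\right) + r = r + v \left(-4 + v\right)$)
$\frac{5391 \cdot 7}{7819} + \frac{B{\left(107,-90 \right)} - 2569}{24519} = \frac{5391 \cdot 7}{7819} + \frac{\left(107 - 90 \left(-4 - 90\right)\right) - 2569}{24519} = 37737 \cdot \frac{1}{7819} + \left(\left(107 - -8460\right) - 2569\right) \frac{1}{24519} = \frac{5391}{1117} + \left(\left(107 + 8460\right) - 2569\right) \frac{1}{24519} = \frac{5391}{1117} + \left(8567 - 2569\right) \frac{1}{24519} = \frac{5391}{1117} + 5998 \cdot \frac{1}{24519} = \frac{5391}{1117} + \frac{5998}{24519} = \frac{138881695}{27387723}$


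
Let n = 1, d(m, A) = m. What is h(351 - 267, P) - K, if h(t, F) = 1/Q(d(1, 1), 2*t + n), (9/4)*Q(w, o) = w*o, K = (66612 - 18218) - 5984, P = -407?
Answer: -28669151/676 ≈ -42410.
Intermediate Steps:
K = 42410 (K = 48394 - 5984 = 42410)
Q(w, o) = 4*o*w/9 (Q(w, o) = 4*(w*o)/9 = 4*(o*w)/9 = 4*o*w/9)
h(t, F) = 1/(4/9 + 8*t/9) (h(t, F) = 1/((4/9)*(2*t + 1)*1) = 1/((4/9)*(1 + 2*t)*1) = 1/(4/9 + 8*t/9))
h(351 - 267, P) - K = 9/(4*(1 + 2*(351 - 267))) - 1*42410 = 9/(4*(1 + 2*84)) - 42410 = 9/(4*(1 + 168)) - 42410 = (9/4)/169 - 42410 = (9/4)*(1/169) - 42410 = 9/676 - 42410 = -28669151/676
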